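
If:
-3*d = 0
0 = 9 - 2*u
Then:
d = 0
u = 9/2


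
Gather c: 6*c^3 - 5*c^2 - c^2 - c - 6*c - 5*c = 6*c^3 - 6*c^2 - 12*c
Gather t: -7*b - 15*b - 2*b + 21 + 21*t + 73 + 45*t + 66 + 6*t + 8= -24*b + 72*t + 168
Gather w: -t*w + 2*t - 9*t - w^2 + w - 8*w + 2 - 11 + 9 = -7*t - w^2 + w*(-t - 7)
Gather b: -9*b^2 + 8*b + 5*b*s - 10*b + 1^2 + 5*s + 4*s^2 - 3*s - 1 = -9*b^2 + b*(5*s - 2) + 4*s^2 + 2*s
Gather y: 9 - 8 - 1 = 0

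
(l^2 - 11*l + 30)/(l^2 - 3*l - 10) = (l - 6)/(l + 2)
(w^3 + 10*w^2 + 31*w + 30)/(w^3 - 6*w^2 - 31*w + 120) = (w^2 + 5*w + 6)/(w^2 - 11*w + 24)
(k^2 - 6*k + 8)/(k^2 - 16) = (k - 2)/(k + 4)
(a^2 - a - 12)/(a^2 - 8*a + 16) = (a + 3)/(a - 4)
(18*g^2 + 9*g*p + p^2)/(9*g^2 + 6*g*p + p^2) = (6*g + p)/(3*g + p)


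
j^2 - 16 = (j - 4)*(j + 4)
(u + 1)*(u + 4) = u^2 + 5*u + 4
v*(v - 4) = v^2 - 4*v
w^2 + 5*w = w*(w + 5)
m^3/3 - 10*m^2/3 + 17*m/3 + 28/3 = (m/3 + 1/3)*(m - 7)*(m - 4)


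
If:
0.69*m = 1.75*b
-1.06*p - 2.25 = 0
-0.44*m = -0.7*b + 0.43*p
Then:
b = 2.19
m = 5.57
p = -2.12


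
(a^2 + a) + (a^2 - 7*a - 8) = 2*a^2 - 6*a - 8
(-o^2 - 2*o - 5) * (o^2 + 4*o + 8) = -o^4 - 6*o^3 - 21*o^2 - 36*o - 40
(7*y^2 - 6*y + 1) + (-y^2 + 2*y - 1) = 6*y^2 - 4*y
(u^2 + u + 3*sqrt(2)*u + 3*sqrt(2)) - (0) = u^2 + u + 3*sqrt(2)*u + 3*sqrt(2)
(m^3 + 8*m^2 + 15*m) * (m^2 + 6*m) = m^5 + 14*m^4 + 63*m^3 + 90*m^2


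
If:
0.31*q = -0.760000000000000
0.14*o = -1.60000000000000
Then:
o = -11.43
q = -2.45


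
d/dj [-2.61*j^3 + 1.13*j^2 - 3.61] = j*(2.26 - 7.83*j)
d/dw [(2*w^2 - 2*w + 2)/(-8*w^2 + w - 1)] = 14*w*(2 - w)/(64*w^4 - 16*w^3 + 17*w^2 - 2*w + 1)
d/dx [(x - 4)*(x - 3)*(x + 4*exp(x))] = 4*x^2*exp(x) + 3*x^2 - 20*x*exp(x) - 14*x + 20*exp(x) + 12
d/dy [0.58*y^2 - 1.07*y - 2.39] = 1.16*y - 1.07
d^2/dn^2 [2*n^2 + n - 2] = 4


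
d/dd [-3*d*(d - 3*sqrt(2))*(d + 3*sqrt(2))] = 54 - 9*d^2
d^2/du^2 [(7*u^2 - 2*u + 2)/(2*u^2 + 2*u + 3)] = 2*(-36*u^3 - 102*u^2 + 60*u + 71)/(8*u^6 + 24*u^5 + 60*u^4 + 80*u^3 + 90*u^2 + 54*u + 27)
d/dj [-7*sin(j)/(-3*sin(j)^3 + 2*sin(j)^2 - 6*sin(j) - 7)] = 7*(-6*sin(j)^3 + 2*sin(j)^2 + 7)*cos(j)/(3*sin(j)^3 - 2*sin(j)^2 + 6*sin(j) + 7)^2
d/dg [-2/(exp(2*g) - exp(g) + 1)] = (4*exp(g) - 2)*exp(g)/(exp(2*g) - exp(g) + 1)^2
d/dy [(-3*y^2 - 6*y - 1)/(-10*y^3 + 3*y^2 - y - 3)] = (-30*y^4 - 120*y^3 - 9*y^2 + 24*y + 17)/(100*y^6 - 60*y^5 + 29*y^4 + 54*y^3 - 17*y^2 + 6*y + 9)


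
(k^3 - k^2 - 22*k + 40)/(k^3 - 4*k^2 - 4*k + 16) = (k + 5)/(k + 2)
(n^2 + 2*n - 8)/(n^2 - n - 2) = (n + 4)/(n + 1)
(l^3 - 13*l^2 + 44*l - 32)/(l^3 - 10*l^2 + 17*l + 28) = (l^2 - 9*l + 8)/(l^2 - 6*l - 7)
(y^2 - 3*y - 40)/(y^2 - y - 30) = (y - 8)/(y - 6)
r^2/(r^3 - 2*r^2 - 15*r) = r/(r^2 - 2*r - 15)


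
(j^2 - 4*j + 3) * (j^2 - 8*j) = j^4 - 12*j^3 + 35*j^2 - 24*j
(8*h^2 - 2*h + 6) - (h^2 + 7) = 7*h^2 - 2*h - 1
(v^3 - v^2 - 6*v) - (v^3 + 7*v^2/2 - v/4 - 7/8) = -9*v^2/2 - 23*v/4 + 7/8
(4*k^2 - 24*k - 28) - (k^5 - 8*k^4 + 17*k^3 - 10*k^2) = -k^5 + 8*k^4 - 17*k^3 + 14*k^2 - 24*k - 28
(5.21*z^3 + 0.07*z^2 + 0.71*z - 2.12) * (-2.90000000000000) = -15.109*z^3 - 0.203*z^2 - 2.059*z + 6.148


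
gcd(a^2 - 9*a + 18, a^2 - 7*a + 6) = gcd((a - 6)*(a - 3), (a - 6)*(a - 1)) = a - 6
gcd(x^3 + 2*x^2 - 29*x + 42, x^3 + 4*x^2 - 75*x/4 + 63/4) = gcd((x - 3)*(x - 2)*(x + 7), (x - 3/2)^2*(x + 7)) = x + 7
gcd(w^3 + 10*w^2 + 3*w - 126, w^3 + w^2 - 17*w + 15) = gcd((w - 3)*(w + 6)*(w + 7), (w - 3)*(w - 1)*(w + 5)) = w - 3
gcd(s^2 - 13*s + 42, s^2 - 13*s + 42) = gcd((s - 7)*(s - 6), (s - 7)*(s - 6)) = s^2 - 13*s + 42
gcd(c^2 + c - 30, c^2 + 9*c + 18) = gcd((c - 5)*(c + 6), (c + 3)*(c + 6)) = c + 6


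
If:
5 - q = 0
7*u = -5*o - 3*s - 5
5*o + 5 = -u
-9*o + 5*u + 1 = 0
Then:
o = -12/17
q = 5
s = 50/17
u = -25/17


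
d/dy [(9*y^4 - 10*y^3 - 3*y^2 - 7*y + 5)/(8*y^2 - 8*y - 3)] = (144*y^5 - 296*y^4 + 52*y^3 + 170*y^2 - 62*y + 61)/(64*y^4 - 128*y^3 + 16*y^2 + 48*y + 9)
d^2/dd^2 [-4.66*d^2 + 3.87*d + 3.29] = -9.32000000000000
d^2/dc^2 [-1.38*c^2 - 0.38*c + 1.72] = -2.76000000000000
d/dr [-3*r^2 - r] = -6*r - 1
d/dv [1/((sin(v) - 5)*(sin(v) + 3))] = 2*(1 - sin(v))*cos(v)/((sin(v) - 5)^2*(sin(v) + 3)^2)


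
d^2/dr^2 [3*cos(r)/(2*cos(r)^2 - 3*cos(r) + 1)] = 3*(-(1 - cos(2*r))^2 - cos(r)/2 + cos(2*r) - 5*cos(3*r)/2 - 1)/((cos(r) - 1)^2*(2*cos(r) - 1)^3)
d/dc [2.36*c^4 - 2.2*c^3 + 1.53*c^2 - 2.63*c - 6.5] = 9.44*c^3 - 6.6*c^2 + 3.06*c - 2.63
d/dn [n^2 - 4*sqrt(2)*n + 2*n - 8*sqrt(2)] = 2*n - 4*sqrt(2) + 2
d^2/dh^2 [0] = 0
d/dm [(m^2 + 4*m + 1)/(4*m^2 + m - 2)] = 3*(-5*m^2 - 4*m - 3)/(16*m^4 + 8*m^3 - 15*m^2 - 4*m + 4)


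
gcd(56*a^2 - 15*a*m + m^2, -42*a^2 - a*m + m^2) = 7*a - m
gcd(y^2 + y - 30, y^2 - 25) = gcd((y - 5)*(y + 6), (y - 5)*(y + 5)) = y - 5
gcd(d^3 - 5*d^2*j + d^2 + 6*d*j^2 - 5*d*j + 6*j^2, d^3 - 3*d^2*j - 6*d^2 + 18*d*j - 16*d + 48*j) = d - 3*j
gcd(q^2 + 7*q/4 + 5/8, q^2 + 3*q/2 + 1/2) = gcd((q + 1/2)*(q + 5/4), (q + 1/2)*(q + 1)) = q + 1/2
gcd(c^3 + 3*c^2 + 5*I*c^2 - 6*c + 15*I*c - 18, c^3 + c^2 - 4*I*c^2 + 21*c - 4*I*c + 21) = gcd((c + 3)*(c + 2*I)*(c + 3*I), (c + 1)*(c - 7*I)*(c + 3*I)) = c + 3*I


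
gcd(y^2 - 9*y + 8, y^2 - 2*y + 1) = y - 1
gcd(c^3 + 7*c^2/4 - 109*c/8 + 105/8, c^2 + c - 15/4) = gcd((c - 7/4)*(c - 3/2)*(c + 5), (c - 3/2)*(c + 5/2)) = c - 3/2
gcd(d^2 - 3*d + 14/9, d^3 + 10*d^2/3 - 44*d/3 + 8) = d - 2/3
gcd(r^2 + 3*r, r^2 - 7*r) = r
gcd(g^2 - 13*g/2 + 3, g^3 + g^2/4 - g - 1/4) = 1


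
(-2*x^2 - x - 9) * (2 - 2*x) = 4*x^3 - 2*x^2 + 16*x - 18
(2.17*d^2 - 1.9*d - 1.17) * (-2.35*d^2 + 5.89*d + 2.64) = -5.0995*d^4 + 17.2463*d^3 - 2.7127*d^2 - 11.9073*d - 3.0888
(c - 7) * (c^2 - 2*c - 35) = c^3 - 9*c^2 - 21*c + 245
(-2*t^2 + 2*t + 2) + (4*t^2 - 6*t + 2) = 2*t^2 - 4*t + 4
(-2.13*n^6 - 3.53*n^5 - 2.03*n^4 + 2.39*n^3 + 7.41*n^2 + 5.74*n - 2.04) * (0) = 0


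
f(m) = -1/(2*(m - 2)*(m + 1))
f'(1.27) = 0.28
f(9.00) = -0.00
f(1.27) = 0.30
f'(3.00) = 0.16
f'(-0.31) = -0.32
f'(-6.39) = -0.00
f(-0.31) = 0.31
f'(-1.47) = -0.74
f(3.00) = -0.12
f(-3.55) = -0.04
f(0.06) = 0.24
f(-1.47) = -0.31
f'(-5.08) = -0.01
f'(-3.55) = -0.02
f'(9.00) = 0.00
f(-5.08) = -0.02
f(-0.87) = 1.34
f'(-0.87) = -9.84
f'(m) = 1/(2*(m - 2)*(m + 1)^2) + 1/(2*(m - 2)^2*(m + 1)) = (m - 1/2)/((m - 2)^2*(m + 1)^2)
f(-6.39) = -0.01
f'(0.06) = -0.10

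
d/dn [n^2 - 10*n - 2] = 2*n - 10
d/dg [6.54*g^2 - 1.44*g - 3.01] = 13.08*g - 1.44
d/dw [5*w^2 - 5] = 10*w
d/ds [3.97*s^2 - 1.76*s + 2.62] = 7.94*s - 1.76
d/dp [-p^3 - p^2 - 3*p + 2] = -3*p^2 - 2*p - 3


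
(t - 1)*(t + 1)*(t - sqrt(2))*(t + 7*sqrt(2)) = t^4 + 6*sqrt(2)*t^3 - 15*t^2 - 6*sqrt(2)*t + 14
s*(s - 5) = s^2 - 5*s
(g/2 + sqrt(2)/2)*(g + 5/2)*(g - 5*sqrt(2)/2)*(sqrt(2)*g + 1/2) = sqrt(2)*g^4/2 - 5*g^3/4 + 5*sqrt(2)*g^3/4 - 23*sqrt(2)*g^2/8 - 25*g^2/8 - 115*sqrt(2)*g/16 - 5*g/4 - 25/8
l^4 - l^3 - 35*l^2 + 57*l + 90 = (l - 5)*(l - 3)*(l + 1)*(l + 6)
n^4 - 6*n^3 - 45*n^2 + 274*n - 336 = (n - 8)*(n - 3)*(n - 2)*(n + 7)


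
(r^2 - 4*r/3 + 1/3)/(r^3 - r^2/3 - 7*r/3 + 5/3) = (3*r - 1)/(3*r^2 + 2*r - 5)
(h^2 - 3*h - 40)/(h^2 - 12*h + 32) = (h + 5)/(h - 4)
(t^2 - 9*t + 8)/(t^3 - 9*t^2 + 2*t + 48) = (t - 1)/(t^2 - t - 6)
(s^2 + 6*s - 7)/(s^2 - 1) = (s + 7)/(s + 1)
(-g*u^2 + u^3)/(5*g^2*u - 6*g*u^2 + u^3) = u/(-5*g + u)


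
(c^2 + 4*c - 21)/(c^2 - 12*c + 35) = (c^2 + 4*c - 21)/(c^2 - 12*c + 35)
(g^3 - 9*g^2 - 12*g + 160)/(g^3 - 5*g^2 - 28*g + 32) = (g - 5)/(g - 1)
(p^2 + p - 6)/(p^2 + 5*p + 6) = (p - 2)/(p + 2)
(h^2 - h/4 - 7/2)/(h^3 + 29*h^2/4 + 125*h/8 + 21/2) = 2*(h - 2)/(2*h^2 + 11*h + 12)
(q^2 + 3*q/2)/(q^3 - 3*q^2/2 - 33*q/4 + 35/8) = 4*q*(2*q + 3)/(8*q^3 - 12*q^2 - 66*q + 35)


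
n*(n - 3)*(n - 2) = n^3 - 5*n^2 + 6*n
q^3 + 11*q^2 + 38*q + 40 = (q + 2)*(q + 4)*(q + 5)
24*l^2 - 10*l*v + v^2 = (-6*l + v)*(-4*l + v)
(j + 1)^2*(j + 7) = j^3 + 9*j^2 + 15*j + 7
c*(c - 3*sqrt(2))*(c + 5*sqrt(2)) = c^3 + 2*sqrt(2)*c^2 - 30*c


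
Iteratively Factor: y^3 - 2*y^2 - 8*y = (y + 2)*(y^2 - 4*y) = (y - 4)*(y + 2)*(y)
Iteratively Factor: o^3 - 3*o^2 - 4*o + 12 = (o - 3)*(o^2 - 4) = (o - 3)*(o - 2)*(o + 2)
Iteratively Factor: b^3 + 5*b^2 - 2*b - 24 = (b + 3)*(b^2 + 2*b - 8) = (b + 3)*(b + 4)*(b - 2)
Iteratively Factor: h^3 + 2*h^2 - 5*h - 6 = (h - 2)*(h^2 + 4*h + 3) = (h - 2)*(h + 3)*(h + 1)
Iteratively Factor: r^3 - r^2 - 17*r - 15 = (r - 5)*(r^2 + 4*r + 3) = (r - 5)*(r + 1)*(r + 3)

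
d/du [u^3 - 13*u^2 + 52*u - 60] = 3*u^2 - 26*u + 52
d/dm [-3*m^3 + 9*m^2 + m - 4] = -9*m^2 + 18*m + 1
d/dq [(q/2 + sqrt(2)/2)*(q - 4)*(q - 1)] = 3*q^2/2 - 5*q + sqrt(2)*q - 5*sqrt(2)/2 + 2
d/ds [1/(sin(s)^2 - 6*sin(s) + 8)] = 2*(3 - sin(s))*cos(s)/(sin(s)^2 - 6*sin(s) + 8)^2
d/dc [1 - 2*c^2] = -4*c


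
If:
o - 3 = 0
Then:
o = 3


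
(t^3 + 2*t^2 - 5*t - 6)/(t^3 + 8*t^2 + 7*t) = (t^2 + t - 6)/(t*(t + 7))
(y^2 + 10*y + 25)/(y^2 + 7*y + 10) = (y + 5)/(y + 2)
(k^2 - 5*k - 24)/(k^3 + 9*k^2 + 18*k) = (k - 8)/(k*(k + 6))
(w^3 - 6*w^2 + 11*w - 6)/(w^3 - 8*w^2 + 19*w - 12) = (w - 2)/(w - 4)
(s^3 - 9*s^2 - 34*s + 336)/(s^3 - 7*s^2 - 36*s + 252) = (s - 8)/(s - 6)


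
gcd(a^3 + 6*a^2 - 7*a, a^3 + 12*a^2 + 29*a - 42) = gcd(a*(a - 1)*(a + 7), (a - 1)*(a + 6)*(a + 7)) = a^2 + 6*a - 7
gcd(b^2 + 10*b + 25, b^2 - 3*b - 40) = b + 5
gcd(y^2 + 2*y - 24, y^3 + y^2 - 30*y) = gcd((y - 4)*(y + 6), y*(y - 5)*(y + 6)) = y + 6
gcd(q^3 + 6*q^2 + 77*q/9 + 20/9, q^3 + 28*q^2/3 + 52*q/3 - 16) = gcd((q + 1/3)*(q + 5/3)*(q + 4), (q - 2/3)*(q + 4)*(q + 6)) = q + 4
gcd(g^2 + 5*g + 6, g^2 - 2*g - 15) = g + 3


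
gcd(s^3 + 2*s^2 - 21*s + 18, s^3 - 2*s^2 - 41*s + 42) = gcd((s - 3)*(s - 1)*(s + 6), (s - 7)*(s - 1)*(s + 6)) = s^2 + 5*s - 6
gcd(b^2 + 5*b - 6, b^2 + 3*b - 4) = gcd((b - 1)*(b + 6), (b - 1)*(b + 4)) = b - 1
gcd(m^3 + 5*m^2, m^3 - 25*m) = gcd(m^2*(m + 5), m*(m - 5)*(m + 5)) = m^2 + 5*m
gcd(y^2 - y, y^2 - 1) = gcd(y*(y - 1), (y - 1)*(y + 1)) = y - 1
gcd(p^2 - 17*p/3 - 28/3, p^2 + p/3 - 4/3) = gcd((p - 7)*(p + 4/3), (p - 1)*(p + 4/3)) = p + 4/3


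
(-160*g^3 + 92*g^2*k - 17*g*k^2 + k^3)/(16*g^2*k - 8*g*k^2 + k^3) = (-40*g^2 + 13*g*k - k^2)/(k*(4*g - k))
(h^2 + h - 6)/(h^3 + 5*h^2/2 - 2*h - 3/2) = 2*(h - 2)/(2*h^2 - h - 1)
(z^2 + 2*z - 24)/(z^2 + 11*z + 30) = (z - 4)/(z + 5)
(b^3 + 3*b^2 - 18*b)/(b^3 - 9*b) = (b + 6)/(b + 3)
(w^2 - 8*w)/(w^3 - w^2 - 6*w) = (8 - w)/(-w^2 + w + 6)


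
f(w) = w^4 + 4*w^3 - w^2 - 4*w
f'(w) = 4*w^3 + 12*w^2 - 2*w - 4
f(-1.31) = -2.52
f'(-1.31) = 10.22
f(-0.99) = 0.06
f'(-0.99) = 5.86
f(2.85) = 139.05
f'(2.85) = 180.37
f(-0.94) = 0.33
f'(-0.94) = 5.16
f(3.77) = 387.04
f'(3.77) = 373.35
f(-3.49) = -19.90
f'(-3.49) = -20.89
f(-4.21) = 14.79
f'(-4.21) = -81.36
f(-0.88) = 0.62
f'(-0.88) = 4.33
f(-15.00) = 36960.00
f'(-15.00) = -10774.00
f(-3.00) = -24.00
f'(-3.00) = 2.00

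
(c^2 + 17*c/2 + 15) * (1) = c^2 + 17*c/2 + 15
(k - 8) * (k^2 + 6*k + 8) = k^3 - 2*k^2 - 40*k - 64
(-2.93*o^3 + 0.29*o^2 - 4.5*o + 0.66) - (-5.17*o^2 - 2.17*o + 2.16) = -2.93*o^3 + 5.46*o^2 - 2.33*o - 1.5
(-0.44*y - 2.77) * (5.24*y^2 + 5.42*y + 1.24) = -2.3056*y^3 - 16.8996*y^2 - 15.559*y - 3.4348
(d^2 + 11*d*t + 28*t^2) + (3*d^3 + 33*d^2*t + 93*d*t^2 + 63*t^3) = 3*d^3 + 33*d^2*t + d^2 + 93*d*t^2 + 11*d*t + 63*t^3 + 28*t^2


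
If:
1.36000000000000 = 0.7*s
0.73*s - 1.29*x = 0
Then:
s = 1.94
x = 1.10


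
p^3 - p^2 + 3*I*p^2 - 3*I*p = p*(p - 1)*(p + 3*I)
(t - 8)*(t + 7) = t^2 - t - 56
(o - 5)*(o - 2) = o^2 - 7*o + 10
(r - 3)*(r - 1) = r^2 - 4*r + 3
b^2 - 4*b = b*(b - 4)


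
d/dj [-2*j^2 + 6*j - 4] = 6 - 4*j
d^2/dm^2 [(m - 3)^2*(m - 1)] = 6*m - 14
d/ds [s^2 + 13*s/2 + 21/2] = 2*s + 13/2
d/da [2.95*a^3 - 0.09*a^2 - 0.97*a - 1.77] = 8.85*a^2 - 0.18*a - 0.97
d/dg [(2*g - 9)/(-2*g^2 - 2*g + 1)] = 4*(g^2 - 9*g - 4)/(4*g^4 + 8*g^3 - 4*g + 1)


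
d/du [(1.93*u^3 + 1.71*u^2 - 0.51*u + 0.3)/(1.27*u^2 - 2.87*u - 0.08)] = (2.4511*u^4 - 11.0782*u^3 - 4.7232*u^2 - 1.0356*u + 0.9018)/(1.6129*u^4 - 7.2898*u^3 + 8.0337*u^2 + 0.4592*u + 0.0064)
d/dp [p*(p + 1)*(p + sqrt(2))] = 3*p^2 + 2*p + 2*sqrt(2)*p + sqrt(2)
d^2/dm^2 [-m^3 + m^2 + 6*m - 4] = 2 - 6*m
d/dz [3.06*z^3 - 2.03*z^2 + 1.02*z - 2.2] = 9.18*z^2 - 4.06*z + 1.02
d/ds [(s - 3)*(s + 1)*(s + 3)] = 3*s^2 + 2*s - 9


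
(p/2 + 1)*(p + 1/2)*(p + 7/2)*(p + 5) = p^4/2 + 11*p^3/2 + 159*p^2/8 + 209*p/8 + 35/4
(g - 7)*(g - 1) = g^2 - 8*g + 7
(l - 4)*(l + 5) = l^2 + l - 20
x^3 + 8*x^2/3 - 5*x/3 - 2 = (x - 1)*(x + 2/3)*(x + 3)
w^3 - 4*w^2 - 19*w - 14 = (w - 7)*(w + 1)*(w + 2)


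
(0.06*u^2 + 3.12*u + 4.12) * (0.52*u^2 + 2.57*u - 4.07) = 0.0312*u^4 + 1.7766*u^3 + 9.9166*u^2 - 2.11*u - 16.7684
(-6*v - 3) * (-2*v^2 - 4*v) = 12*v^3 + 30*v^2 + 12*v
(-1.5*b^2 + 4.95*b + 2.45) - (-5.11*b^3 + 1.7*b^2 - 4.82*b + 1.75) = 5.11*b^3 - 3.2*b^2 + 9.77*b + 0.7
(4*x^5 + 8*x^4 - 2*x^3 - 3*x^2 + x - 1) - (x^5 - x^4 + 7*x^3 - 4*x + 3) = 3*x^5 + 9*x^4 - 9*x^3 - 3*x^2 + 5*x - 4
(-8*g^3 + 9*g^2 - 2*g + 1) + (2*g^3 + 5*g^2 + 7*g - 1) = -6*g^3 + 14*g^2 + 5*g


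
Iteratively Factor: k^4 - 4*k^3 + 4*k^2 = (k - 2)*(k^3 - 2*k^2) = k*(k - 2)*(k^2 - 2*k) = k*(k - 2)^2*(k)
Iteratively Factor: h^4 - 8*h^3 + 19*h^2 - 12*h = (h - 4)*(h^3 - 4*h^2 + 3*h) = h*(h - 4)*(h^2 - 4*h + 3) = h*(h - 4)*(h - 3)*(h - 1)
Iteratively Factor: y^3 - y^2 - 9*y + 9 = (y - 3)*(y^2 + 2*y - 3) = (y - 3)*(y + 3)*(y - 1)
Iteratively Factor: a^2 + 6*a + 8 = (a + 4)*(a + 2)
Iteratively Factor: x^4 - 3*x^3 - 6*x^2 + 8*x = (x - 1)*(x^3 - 2*x^2 - 8*x) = x*(x - 1)*(x^2 - 2*x - 8) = x*(x - 4)*(x - 1)*(x + 2)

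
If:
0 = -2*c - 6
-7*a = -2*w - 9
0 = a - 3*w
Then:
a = 27/19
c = -3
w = 9/19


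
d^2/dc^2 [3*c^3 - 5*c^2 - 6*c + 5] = 18*c - 10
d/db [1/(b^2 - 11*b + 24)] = (11 - 2*b)/(b^2 - 11*b + 24)^2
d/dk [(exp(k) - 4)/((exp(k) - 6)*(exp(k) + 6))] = (-exp(2*k) + 8*exp(k) - 36)*exp(k)/(exp(4*k) - 72*exp(2*k) + 1296)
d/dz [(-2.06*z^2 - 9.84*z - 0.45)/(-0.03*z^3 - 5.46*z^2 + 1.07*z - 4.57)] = (-0.0618*z^4 - 0.590399999999999*z^3 - 55.9711*z^2 + 13.9144*z + 45.4503)/(0.0009*z^6 + 0.3276*z^5 + 29.7474*z^4 - 11.4102*z^3 + 51.0493*z^2 - 9.7798*z + 20.8849)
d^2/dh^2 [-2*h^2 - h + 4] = -4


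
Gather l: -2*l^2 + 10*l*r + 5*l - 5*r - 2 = -2*l^2 + l*(10*r + 5) - 5*r - 2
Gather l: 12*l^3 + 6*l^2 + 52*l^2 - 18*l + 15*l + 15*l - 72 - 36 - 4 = 12*l^3 + 58*l^2 + 12*l - 112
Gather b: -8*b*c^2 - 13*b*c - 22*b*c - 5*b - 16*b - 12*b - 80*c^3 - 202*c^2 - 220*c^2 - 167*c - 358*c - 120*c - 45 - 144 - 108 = b*(-8*c^2 - 35*c - 33) - 80*c^3 - 422*c^2 - 645*c - 297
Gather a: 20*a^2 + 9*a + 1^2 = 20*a^2 + 9*a + 1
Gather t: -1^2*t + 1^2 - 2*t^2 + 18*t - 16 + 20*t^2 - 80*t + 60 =18*t^2 - 63*t + 45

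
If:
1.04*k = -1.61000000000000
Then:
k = -1.55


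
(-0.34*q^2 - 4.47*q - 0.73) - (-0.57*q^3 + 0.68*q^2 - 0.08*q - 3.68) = 0.57*q^3 - 1.02*q^2 - 4.39*q + 2.95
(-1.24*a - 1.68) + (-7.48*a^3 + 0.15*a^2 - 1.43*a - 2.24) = -7.48*a^3 + 0.15*a^2 - 2.67*a - 3.92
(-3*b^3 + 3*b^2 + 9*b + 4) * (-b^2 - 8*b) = 3*b^5 + 21*b^4 - 33*b^3 - 76*b^2 - 32*b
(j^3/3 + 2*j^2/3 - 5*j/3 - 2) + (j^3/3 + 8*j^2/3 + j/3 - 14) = 2*j^3/3 + 10*j^2/3 - 4*j/3 - 16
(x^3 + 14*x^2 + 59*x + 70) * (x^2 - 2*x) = x^5 + 12*x^4 + 31*x^3 - 48*x^2 - 140*x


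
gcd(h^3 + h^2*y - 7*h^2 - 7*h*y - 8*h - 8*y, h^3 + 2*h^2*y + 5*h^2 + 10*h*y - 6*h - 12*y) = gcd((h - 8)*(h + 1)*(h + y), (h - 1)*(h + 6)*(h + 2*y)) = 1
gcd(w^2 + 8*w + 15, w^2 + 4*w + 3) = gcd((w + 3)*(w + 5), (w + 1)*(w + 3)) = w + 3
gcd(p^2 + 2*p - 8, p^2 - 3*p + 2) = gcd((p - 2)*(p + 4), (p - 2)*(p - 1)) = p - 2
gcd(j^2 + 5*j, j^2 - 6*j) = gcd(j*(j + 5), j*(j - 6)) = j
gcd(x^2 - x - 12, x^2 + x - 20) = x - 4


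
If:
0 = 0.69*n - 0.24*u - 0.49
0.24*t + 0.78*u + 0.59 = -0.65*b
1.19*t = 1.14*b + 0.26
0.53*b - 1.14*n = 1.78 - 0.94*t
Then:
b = 1.10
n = -0.01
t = 1.27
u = -2.06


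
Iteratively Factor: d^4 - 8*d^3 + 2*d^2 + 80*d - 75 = (d - 1)*(d^3 - 7*d^2 - 5*d + 75) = (d - 5)*(d - 1)*(d^2 - 2*d - 15) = (d - 5)^2*(d - 1)*(d + 3)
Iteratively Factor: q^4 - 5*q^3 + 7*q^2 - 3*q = (q)*(q^3 - 5*q^2 + 7*q - 3) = q*(q - 1)*(q^2 - 4*q + 3) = q*(q - 1)^2*(q - 3)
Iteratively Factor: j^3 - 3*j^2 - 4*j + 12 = (j - 3)*(j^2 - 4) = (j - 3)*(j + 2)*(j - 2)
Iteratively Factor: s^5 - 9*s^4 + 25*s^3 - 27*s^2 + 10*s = (s - 5)*(s^4 - 4*s^3 + 5*s^2 - 2*s) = (s - 5)*(s - 1)*(s^3 - 3*s^2 + 2*s) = (s - 5)*(s - 2)*(s - 1)*(s^2 - s) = s*(s - 5)*(s - 2)*(s - 1)*(s - 1)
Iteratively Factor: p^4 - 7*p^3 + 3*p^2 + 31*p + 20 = (p - 5)*(p^3 - 2*p^2 - 7*p - 4) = (p - 5)*(p + 1)*(p^2 - 3*p - 4) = (p - 5)*(p - 4)*(p + 1)*(p + 1)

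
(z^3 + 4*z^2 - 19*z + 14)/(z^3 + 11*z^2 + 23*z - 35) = (z - 2)/(z + 5)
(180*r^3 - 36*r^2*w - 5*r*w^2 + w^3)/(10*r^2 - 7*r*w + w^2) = (36*r^2 - w^2)/(2*r - w)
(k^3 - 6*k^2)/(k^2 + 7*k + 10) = k^2*(k - 6)/(k^2 + 7*k + 10)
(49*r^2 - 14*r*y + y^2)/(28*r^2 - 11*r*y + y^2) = (-7*r + y)/(-4*r + y)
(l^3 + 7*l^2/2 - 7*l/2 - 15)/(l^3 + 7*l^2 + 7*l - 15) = (l^2 + l/2 - 5)/(l^2 + 4*l - 5)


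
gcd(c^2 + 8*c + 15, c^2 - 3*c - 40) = c + 5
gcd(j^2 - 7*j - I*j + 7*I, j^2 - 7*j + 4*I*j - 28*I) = j - 7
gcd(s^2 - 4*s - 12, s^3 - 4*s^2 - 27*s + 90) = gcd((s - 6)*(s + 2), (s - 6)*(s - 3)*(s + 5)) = s - 6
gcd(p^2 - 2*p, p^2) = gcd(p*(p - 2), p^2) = p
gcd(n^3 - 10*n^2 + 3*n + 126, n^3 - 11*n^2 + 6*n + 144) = n^2 - 3*n - 18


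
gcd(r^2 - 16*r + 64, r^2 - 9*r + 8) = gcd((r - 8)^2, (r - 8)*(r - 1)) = r - 8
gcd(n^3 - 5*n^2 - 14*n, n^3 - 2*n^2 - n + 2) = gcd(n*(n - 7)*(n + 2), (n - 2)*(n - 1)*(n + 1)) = 1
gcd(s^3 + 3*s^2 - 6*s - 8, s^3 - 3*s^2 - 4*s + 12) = s - 2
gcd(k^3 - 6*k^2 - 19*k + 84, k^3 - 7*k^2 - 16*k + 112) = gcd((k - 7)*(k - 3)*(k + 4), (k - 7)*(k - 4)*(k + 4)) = k^2 - 3*k - 28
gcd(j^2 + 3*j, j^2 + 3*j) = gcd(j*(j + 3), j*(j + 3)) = j^2 + 3*j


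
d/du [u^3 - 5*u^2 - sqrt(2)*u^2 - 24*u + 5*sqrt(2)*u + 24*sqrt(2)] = 3*u^2 - 10*u - 2*sqrt(2)*u - 24 + 5*sqrt(2)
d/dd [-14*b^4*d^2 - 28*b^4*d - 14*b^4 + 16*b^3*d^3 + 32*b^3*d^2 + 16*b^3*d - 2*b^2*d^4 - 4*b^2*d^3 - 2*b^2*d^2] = 4*b^2*(-7*b^2*d - 7*b^2 + 12*b*d^2 + 16*b*d + 4*b - 2*d^3 - 3*d^2 - d)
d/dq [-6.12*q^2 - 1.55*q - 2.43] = -12.24*q - 1.55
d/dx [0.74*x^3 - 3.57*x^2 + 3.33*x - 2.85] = 2.22*x^2 - 7.14*x + 3.33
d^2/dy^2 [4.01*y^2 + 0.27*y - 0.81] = 8.02000000000000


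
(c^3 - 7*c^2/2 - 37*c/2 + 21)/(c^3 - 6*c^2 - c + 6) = (c + 7/2)/(c + 1)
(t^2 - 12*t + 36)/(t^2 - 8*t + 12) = (t - 6)/(t - 2)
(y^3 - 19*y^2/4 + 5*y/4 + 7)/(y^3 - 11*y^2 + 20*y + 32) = (y - 7/4)/(y - 8)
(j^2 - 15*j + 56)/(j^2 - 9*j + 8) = (j - 7)/(j - 1)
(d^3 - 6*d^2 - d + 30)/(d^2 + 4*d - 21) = (d^2 - 3*d - 10)/(d + 7)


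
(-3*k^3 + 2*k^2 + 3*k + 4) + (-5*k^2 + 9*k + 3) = -3*k^3 - 3*k^2 + 12*k + 7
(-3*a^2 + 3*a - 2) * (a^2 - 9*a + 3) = -3*a^4 + 30*a^3 - 38*a^2 + 27*a - 6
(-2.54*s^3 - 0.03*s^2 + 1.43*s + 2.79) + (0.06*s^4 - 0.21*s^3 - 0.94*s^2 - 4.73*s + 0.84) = 0.06*s^4 - 2.75*s^3 - 0.97*s^2 - 3.3*s + 3.63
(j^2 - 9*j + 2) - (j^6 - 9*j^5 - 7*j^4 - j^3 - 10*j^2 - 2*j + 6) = -j^6 + 9*j^5 + 7*j^4 + j^3 + 11*j^2 - 7*j - 4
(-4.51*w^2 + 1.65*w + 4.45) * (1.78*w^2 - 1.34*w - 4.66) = -8.0278*w^4 + 8.9804*w^3 + 26.7266*w^2 - 13.652*w - 20.737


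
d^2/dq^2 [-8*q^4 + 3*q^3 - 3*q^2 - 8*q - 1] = -96*q^2 + 18*q - 6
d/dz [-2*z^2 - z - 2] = -4*z - 1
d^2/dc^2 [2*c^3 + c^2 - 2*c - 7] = 12*c + 2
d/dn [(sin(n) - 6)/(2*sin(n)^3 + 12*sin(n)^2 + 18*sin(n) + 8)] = (7*sin(n) + cos(n)^2 + 28)*cos(n)/((sin(n) + 1)^3*(sin(n) + 4)^2)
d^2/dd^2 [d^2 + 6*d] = 2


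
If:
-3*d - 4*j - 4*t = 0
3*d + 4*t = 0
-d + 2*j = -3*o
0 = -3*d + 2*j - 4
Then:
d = -4/3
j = 0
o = -4/9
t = 1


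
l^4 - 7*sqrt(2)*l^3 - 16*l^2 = l^2*(l - 8*sqrt(2))*(l + sqrt(2))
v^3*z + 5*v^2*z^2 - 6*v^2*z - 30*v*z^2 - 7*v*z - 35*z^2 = (v - 7)*(v + 5*z)*(v*z + z)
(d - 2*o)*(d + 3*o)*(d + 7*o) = d^3 + 8*d^2*o + d*o^2 - 42*o^3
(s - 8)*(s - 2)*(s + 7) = s^3 - 3*s^2 - 54*s + 112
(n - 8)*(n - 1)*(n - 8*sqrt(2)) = n^3 - 8*sqrt(2)*n^2 - 9*n^2 + 8*n + 72*sqrt(2)*n - 64*sqrt(2)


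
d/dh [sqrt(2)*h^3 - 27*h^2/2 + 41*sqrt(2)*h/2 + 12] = 3*sqrt(2)*h^2 - 27*h + 41*sqrt(2)/2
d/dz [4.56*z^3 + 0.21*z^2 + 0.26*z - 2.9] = 13.68*z^2 + 0.42*z + 0.26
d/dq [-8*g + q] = 1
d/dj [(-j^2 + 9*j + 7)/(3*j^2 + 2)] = (-27*j^2 - 46*j + 18)/(9*j^4 + 12*j^2 + 4)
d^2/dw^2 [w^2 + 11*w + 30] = 2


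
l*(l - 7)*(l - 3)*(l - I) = l^4 - 10*l^3 - I*l^3 + 21*l^2 + 10*I*l^2 - 21*I*l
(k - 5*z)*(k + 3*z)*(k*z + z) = k^3*z - 2*k^2*z^2 + k^2*z - 15*k*z^3 - 2*k*z^2 - 15*z^3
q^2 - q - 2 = (q - 2)*(q + 1)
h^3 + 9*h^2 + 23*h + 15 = (h + 1)*(h + 3)*(h + 5)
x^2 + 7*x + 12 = (x + 3)*(x + 4)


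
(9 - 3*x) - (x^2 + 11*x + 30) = -x^2 - 14*x - 21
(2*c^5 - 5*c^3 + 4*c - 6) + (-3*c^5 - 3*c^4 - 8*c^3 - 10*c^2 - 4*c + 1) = -c^5 - 3*c^4 - 13*c^3 - 10*c^2 - 5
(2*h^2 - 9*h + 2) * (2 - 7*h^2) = -14*h^4 + 63*h^3 - 10*h^2 - 18*h + 4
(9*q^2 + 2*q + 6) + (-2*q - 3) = 9*q^2 + 3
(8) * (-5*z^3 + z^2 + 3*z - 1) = -40*z^3 + 8*z^2 + 24*z - 8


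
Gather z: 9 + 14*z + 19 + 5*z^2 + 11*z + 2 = 5*z^2 + 25*z + 30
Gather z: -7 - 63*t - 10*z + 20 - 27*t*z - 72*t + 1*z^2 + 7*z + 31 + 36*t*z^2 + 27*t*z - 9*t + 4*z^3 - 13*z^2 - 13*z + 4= -144*t + 4*z^3 + z^2*(36*t - 12) - 16*z + 48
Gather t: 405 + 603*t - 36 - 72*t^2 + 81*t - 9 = -72*t^2 + 684*t + 360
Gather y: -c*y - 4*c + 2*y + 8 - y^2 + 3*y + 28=-4*c - y^2 + y*(5 - c) + 36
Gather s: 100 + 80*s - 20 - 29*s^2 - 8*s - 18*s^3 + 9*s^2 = -18*s^3 - 20*s^2 + 72*s + 80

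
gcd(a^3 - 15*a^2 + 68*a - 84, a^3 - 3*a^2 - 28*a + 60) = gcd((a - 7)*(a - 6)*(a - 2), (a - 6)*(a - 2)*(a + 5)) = a^2 - 8*a + 12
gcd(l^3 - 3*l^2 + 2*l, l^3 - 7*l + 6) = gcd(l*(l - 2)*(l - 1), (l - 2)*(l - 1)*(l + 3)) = l^2 - 3*l + 2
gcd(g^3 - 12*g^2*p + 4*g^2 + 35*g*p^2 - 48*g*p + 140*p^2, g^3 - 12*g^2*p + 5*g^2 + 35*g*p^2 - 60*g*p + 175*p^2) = g^2 - 12*g*p + 35*p^2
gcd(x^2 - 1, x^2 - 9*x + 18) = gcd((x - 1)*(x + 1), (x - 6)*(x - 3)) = 1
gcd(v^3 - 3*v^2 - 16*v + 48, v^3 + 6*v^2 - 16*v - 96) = v^2 - 16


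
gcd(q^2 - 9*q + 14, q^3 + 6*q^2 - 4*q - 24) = q - 2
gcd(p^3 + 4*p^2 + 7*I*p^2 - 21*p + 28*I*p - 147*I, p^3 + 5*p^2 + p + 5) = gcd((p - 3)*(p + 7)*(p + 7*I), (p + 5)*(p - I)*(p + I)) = 1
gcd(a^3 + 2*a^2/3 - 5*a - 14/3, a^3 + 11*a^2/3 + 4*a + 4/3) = a^2 + 3*a + 2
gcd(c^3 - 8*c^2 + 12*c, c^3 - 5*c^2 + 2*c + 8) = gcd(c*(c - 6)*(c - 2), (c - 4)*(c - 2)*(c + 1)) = c - 2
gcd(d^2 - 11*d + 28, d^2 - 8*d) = 1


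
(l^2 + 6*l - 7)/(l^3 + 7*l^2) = (l - 1)/l^2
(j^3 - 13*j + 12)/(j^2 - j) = j + 1 - 12/j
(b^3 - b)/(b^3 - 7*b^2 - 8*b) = (b - 1)/(b - 8)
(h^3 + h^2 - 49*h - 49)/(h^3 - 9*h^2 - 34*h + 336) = (h^2 + 8*h + 7)/(h^2 - 2*h - 48)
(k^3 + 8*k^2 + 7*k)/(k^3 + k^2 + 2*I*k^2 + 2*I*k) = (k + 7)/(k + 2*I)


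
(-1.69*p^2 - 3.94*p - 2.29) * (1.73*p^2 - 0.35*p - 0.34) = -2.9237*p^4 - 6.2247*p^3 - 2.0081*p^2 + 2.1411*p + 0.7786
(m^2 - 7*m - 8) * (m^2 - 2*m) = m^4 - 9*m^3 + 6*m^2 + 16*m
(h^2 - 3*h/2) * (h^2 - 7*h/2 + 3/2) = h^4 - 5*h^3 + 27*h^2/4 - 9*h/4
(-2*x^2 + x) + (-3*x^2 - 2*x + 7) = -5*x^2 - x + 7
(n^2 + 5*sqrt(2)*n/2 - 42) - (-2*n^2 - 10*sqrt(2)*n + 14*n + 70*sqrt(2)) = 3*n^2 - 14*n + 25*sqrt(2)*n/2 - 70*sqrt(2) - 42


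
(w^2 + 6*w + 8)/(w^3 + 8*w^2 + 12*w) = (w + 4)/(w*(w + 6))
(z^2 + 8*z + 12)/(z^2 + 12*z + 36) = (z + 2)/(z + 6)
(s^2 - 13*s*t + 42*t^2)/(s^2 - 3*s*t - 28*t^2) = (s - 6*t)/(s + 4*t)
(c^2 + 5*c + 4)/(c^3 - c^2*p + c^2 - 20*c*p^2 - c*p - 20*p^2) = (-c - 4)/(-c^2 + c*p + 20*p^2)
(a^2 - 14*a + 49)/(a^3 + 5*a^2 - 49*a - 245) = (a - 7)/(a^2 + 12*a + 35)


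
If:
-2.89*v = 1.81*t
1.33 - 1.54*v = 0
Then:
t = -1.38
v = 0.86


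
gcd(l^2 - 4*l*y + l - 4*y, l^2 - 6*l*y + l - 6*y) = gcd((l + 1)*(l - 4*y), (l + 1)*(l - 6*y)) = l + 1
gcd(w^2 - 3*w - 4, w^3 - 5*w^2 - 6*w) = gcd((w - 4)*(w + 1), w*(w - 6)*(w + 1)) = w + 1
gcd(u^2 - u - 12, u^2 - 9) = u + 3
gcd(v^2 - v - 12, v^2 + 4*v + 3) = v + 3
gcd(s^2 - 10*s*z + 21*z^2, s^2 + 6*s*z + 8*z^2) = 1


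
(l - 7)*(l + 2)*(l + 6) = l^3 + l^2 - 44*l - 84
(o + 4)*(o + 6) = o^2 + 10*o + 24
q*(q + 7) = q^2 + 7*q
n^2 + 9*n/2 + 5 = (n + 2)*(n + 5/2)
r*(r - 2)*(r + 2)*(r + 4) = r^4 + 4*r^3 - 4*r^2 - 16*r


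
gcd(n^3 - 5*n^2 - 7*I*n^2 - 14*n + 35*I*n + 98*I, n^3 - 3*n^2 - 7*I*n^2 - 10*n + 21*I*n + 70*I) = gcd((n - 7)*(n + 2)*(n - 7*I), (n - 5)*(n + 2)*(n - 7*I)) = n^2 + n*(2 - 7*I) - 14*I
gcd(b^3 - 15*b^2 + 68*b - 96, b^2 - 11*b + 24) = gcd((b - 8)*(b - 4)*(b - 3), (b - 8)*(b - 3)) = b^2 - 11*b + 24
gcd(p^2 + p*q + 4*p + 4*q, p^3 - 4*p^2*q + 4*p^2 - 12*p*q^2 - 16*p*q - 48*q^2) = p + 4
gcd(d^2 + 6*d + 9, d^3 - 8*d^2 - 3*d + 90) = d + 3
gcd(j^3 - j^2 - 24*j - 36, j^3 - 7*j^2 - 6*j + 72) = j^2 - 3*j - 18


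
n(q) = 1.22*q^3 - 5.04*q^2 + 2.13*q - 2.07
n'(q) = 3.66*q^2 - 10.08*q + 2.13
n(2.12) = -8.58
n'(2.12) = -2.79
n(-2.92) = -81.64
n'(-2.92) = 62.77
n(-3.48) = -121.93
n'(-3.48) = 81.53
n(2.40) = -9.12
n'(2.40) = -0.98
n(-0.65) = -5.92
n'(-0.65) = 10.23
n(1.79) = -7.41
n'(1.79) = -4.19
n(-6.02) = -463.71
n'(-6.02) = 195.45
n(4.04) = 4.72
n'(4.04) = 21.14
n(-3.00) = -86.76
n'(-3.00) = 65.31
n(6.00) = 92.79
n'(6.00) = 73.41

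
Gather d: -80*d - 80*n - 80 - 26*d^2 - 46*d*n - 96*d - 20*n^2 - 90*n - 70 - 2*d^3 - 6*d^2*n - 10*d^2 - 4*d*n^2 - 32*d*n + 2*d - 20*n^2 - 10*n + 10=-2*d^3 + d^2*(-6*n - 36) + d*(-4*n^2 - 78*n - 174) - 40*n^2 - 180*n - 140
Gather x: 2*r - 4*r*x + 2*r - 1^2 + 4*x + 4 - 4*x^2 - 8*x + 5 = 4*r - 4*x^2 + x*(-4*r - 4) + 8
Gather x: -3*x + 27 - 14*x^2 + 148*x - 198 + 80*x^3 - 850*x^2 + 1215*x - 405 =80*x^3 - 864*x^2 + 1360*x - 576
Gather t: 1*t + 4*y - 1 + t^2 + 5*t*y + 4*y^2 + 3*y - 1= t^2 + t*(5*y + 1) + 4*y^2 + 7*y - 2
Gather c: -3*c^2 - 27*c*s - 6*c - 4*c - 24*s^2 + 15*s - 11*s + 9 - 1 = -3*c^2 + c*(-27*s - 10) - 24*s^2 + 4*s + 8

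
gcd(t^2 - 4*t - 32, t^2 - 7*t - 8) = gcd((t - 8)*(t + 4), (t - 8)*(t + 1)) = t - 8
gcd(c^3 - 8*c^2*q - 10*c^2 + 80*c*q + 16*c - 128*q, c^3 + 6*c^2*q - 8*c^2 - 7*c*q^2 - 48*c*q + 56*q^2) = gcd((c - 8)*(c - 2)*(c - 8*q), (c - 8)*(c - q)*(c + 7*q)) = c - 8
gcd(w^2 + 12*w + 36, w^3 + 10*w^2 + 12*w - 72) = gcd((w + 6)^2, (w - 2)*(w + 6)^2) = w^2 + 12*w + 36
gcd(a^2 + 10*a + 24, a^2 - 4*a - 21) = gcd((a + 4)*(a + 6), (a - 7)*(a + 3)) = 1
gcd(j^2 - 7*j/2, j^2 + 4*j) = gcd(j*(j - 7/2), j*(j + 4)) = j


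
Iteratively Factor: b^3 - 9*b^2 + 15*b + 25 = (b - 5)*(b^2 - 4*b - 5) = (b - 5)^2*(b + 1)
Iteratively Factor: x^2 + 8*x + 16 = (x + 4)*(x + 4)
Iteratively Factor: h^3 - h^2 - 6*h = (h)*(h^2 - h - 6) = h*(h + 2)*(h - 3)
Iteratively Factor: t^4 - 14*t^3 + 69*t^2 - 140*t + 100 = (t - 2)*(t^3 - 12*t^2 + 45*t - 50) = (t - 5)*(t - 2)*(t^2 - 7*t + 10) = (t - 5)*(t - 2)^2*(t - 5)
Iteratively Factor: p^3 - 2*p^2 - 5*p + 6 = (p - 3)*(p^2 + p - 2) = (p - 3)*(p - 1)*(p + 2)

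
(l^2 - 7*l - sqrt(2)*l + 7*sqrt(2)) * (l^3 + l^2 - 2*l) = l^5 - 6*l^4 - sqrt(2)*l^4 - 9*l^3 + 6*sqrt(2)*l^3 + 9*sqrt(2)*l^2 + 14*l^2 - 14*sqrt(2)*l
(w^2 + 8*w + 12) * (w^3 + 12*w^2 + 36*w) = w^5 + 20*w^4 + 144*w^3 + 432*w^2 + 432*w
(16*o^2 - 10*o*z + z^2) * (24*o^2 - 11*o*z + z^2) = 384*o^4 - 416*o^3*z + 150*o^2*z^2 - 21*o*z^3 + z^4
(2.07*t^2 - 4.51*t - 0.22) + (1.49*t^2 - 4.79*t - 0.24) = 3.56*t^2 - 9.3*t - 0.46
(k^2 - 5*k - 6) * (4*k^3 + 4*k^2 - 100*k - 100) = 4*k^5 - 16*k^4 - 144*k^3 + 376*k^2 + 1100*k + 600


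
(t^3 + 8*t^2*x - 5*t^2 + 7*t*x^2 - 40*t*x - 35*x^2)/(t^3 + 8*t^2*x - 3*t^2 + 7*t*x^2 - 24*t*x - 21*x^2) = (t - 5)/(t - 3)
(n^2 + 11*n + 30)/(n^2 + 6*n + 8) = (n^2 + 11*n + 30)/(n^2 + 6*n + 8)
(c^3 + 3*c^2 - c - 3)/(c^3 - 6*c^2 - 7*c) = (c^2 + 2*c - 3)/(c*(c - 7))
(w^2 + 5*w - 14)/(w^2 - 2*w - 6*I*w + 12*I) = (w + 7)/(w - 6*I)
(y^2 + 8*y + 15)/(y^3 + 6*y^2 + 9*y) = (y + 5)/(y*(y + 3))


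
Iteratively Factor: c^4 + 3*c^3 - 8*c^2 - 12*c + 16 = (c + 4)*(c^3 - c^2 - 4*c + 4) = (c - 1)*(c + 4)*(c^2 - 4) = (c - 1)*(c + 2)*(c + 4)*(c - 2)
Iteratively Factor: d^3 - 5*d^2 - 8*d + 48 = (d - 4)*(d^2 - d - 12) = (d - 4)*(d + 3)*(d - 4)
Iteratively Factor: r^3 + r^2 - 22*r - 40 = (r + 4)*(r^2 - 3*r - 10) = (r + 2)*(r + 4)*(r - 5)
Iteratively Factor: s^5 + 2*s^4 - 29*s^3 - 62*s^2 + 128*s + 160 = (s + 1)*(s^4 + s^3 - 30*s^2 - 32*s + 160) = (s + 1)*(s + 4)*(s^3 - 3*s^2 - 18*s + 40) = (s + 1)*(s + 4)^2*(s^2 - 7*s + 10) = (s - 5)*(s + 1)*(s + 4)^2*(s - 2)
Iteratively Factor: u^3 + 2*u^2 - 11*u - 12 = (u - 3)*(u^2 + 5*u + 4) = (u - 3)*(u + 1)*(u + 4)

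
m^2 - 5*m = m*(m - 5)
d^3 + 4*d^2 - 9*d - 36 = (d - 3)*(d + 3)*(d + 4)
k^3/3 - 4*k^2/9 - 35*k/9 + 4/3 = (k/3 + 1)*(k - 4)*(k - 1/3)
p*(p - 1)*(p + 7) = p^3 + 6*p^2 - 7*p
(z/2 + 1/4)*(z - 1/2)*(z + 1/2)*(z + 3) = z^4/2 + 7*z^3/4 + 5*z^2/8 - 7*z/16 - 3/16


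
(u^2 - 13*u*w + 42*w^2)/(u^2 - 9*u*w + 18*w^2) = (u - 7*w)/(u - 3*w)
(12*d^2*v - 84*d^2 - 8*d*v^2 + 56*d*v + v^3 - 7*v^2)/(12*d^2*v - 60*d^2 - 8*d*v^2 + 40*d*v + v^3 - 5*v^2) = (v - 7)/(v - 5)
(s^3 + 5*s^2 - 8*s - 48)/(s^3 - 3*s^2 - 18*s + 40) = (s^2 + s - 12)/(s^2 - 7*s + 10)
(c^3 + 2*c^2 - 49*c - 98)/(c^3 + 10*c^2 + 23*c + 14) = (c - 7)/(c + 1)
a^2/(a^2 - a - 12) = a^2/(a^2 - a - 12)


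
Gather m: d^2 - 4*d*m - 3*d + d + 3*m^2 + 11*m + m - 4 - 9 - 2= d^2 - 2*d + 3*m^2 + m*(12 - 4*d) - 15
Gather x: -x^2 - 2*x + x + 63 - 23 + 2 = -x^2 - x + 42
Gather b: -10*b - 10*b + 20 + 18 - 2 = 36 - 20*b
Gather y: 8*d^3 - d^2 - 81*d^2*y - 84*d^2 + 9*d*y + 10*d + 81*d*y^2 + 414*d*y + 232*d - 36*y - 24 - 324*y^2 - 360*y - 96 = 8*d^3 - 85*d^2 + 242*d + y^2*(81*d - 324) + y*(-81*d^2 + 423*d - 396) - 120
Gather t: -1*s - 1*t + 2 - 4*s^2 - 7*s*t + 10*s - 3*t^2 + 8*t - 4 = -4*s^2 + 9*s - 3*t^2 + t*(7 - 7*s) - 2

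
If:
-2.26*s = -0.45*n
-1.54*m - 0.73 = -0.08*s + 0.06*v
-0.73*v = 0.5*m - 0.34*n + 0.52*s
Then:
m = -0.00718530738804635*v - 0.484625628590169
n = 3.0720071157401*v - 1.02475104847846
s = 0.611682832780108*v - 0.204043350360756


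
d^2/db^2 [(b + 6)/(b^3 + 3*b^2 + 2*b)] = 2*(3*b^5 + 45*b^4 + 151*b^3 + 198*b^2 + 108*b + 24)/(b^3*(b^6 + 9*b^5 + 33*b^4 + 63*b^3 + 66*b^2 + 36*b + 8))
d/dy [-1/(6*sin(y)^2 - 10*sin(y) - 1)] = 2*(6*sin(y) - 5)*cos(y)/(-6*sin(y)^2 + 10*sin(y) + 1)^2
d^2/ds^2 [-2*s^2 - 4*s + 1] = -4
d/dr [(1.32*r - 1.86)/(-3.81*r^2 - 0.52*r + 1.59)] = (5.0292*r^2 - 14.1732*r + 1.1316)/(14.5161*r^4 + 3.9624*r^3 - 11.8454*r^2 - 1.6536*r + 2.5281)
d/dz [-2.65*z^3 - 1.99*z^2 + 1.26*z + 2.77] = -7.95*z^2 - 3.98*z + 1.26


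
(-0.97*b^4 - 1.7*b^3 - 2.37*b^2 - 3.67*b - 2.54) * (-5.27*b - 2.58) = 5.1119*b^5 + 11.4616*b^4 + 16.8759*b^3 + 25.4555*b^2 + 22.8544*b + 6.5532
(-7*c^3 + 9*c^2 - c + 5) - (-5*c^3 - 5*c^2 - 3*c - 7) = -2*c^3 + 14*c^2 + 2*c + 12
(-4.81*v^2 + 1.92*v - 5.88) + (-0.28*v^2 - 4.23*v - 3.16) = -5.09*v^2 - 2.31*v - 9.04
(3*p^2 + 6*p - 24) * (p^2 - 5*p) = 3*p^4 - 9*p^3 - 54*p^2 + 120*p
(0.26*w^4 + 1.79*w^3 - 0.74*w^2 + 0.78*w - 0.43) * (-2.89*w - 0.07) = -0.7514*w^5 - 5.1913*w^4 + 2.0133*w^3 - 2.2024*w^2 + 1.1881*w + 0.0301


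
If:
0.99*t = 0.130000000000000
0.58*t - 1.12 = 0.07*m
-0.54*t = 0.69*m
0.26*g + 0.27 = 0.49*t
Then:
No Solution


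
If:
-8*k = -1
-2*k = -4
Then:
No Solution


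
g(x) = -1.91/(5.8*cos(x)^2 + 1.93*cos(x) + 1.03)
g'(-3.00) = -0.11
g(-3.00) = -0.40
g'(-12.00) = -0.26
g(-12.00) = -0.28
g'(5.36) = 0.73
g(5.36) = -0.44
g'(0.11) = -0.04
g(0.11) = -0.22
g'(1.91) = 3.28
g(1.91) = -1.85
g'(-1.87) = -2.92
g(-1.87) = -1.98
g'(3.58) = -0.43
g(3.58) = -0.47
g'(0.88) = -0.64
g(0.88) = -0.41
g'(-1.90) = -3.21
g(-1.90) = -1.89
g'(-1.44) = 3.42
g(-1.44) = -1.38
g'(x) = -1.91*(11.6*sin(x)*cos(x) + 1.93*sin(x))/(5.8*cos(x)^2 + 1.93*cos(x) + 1.03)^2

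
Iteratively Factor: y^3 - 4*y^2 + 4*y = (y - 2)*(y^2 - 2*y) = y*(y - 2)*(y - 2)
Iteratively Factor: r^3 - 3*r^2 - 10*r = (r + 2)*(r^2 - 5*r) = r*(r + 2)*(r - 5)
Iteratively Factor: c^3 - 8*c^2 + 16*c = (c - 4)*(c^2 - 4*c) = c*(c - 4)*(c - 4)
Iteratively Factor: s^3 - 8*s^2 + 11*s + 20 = (s + 1)*(s^2 - 9*s + 20) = (s - 5)*(s + 1)*(s - 4)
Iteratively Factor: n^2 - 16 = (n - 4)*(n + 4)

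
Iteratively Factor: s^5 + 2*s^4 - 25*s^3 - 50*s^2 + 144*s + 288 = (s + 4)*(s^4 - 2*s^3 - 17*s^2 + 18*s + 72) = (s - 3)*(s + 4)*(s^3 + s^2 - 14*s - 24) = (s - 3)*(s + 3)*(s + 4)*(s^2 - 2*s - 8) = (s - 4)*(s - 3)*(s + 3)*(s + 4)*(s + 2)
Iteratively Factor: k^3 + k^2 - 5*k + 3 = (k + 3)*(k^2 - 2*k + 1) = (k - 1)*(k + 3)*(k - 1)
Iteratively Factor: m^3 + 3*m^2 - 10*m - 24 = (m - 3)*(m^2 + 6*m + 8) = (m - 3)*(m + 4)*(m + 2)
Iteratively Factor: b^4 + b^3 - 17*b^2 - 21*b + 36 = (b + 3)*(b^3 - 2*b^2 - 11*b + 12) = (b + 3)^2*(b^2 - 5*b + 4) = (b - 1)*(b + 3)^2*(b - 4)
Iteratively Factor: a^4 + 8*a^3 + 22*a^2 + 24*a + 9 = (a + 1)*(a^3 + 7*a^2 + 15*a + 9) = (a + 1)^2*(a^2 + 6*a + 9) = (a + 1)^2*(a + 3)*(a + 3)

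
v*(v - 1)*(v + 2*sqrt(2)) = v^3 - v^2 + 2*sqrt(2)*v^2 - 2*sqrt(2)*v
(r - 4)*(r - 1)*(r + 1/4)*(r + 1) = r^4 - 15*r^3/4 - 2*r^2 + 15*r/4 + 1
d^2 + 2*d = d*(d + 2)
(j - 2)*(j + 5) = j^2 + 3*j - 10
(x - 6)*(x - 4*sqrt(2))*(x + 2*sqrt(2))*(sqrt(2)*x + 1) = sqrt(2)*x^4 - 6*sqrt(2)*x^3 - 3*x^3 - 18*sqrt(2)*x^2 + 18*x^2 - 16*x + 108*sqrt(2)*x + 96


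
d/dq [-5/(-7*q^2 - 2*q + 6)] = 10*(-7*q - 1)/(7*q^2 + 2*q - 6)^2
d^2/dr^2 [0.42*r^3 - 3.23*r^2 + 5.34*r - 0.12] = 2.52*r - 6.46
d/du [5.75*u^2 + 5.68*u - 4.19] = 11.5*u + 5.68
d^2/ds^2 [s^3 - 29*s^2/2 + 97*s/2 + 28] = 6*s - 29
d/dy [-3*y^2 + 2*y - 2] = 2 - 6*y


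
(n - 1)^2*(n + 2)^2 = n^4 + 2*n^3 - 3*n^2 - 4*n + 4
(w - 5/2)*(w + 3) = w^2 + w/2 - 15/2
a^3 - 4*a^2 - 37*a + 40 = (a - 8)*(a - 1)*(a + 5)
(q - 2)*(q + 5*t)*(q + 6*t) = q^3 + 11*q^2*t - 2*q^2 + 30*q*t^2 - 22*q*t - 60*t^2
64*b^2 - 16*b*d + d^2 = (-8*b + d)^2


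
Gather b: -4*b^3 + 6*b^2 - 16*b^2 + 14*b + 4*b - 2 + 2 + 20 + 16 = -4*b^3 - 10*b^2 + 18*b + 36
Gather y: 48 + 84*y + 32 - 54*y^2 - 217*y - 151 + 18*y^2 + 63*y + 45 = -36*y^2 - 70*y - 26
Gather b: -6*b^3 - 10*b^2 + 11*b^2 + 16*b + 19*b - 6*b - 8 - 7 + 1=-6*b^3 + b^2 + 29*b - 14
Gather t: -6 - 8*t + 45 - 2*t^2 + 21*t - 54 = -2*t^2 + 13*t - 15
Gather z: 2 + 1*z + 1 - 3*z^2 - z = 3 - 3*z^2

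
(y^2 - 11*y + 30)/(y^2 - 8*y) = (y^2 - 11*y + 30)/(y*(y - 8))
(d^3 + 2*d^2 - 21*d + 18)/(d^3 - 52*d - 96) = (d^2 - 4*d + 3)/(d^2 - 6*d - 16)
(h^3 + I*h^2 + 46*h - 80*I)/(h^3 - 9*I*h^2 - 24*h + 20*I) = (h + 8*I)/(h - 2*I)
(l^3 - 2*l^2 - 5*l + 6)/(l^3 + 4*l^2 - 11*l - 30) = (l - 1)/(l + 5)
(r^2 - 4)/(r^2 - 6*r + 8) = (r + 2)/(r - 4)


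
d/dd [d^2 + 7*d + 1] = 2*d + 7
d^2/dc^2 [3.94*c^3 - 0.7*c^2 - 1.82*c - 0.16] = 23.64*c - 1.4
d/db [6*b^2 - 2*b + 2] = 12*b - 2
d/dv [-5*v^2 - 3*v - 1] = -10*v - 3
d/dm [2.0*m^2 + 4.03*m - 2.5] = 4.0*m + 4.03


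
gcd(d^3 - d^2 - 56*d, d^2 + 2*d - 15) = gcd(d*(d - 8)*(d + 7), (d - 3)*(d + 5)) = 1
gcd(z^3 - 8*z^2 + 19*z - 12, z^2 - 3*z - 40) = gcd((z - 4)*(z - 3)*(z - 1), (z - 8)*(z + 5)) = 1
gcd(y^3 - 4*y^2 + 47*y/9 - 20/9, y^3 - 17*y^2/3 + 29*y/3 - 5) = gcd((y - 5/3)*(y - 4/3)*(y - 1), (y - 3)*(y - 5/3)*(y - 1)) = y^2 - 8*y/3 + 5/3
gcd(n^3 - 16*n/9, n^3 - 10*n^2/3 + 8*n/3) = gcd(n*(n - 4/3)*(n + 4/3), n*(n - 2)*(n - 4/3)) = n^2 - 4*n/3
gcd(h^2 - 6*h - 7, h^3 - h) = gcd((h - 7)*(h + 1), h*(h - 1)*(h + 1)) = h + 1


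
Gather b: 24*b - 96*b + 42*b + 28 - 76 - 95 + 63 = -30*b - 80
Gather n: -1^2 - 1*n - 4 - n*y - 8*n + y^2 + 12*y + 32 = n*(-y - 9) + y^2 + 12*y + 27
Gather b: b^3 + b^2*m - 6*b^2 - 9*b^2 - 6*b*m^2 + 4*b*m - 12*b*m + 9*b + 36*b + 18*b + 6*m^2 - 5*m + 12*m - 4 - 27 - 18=b^3 + b^2*(m - 15) + b*(-6*m^2 - 8*m + 63) + 6*m^2 + 7*m - 49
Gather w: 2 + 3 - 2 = 3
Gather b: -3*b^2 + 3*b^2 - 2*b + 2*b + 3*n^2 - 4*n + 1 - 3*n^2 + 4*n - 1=0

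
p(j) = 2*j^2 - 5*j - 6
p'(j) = 4*j - 5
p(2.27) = -7.04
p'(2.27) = 4.08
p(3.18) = -1.68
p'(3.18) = 7.72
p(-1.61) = 7.23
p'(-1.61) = -11.44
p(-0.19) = -4.98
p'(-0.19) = -5.76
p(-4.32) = 52.92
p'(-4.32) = -22.28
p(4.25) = 8.88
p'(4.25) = 12.00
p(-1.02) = 1.18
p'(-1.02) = -9.08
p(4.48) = 11.74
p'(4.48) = 12.92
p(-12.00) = 342.00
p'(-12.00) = -53.00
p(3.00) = -3.00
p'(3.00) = 7.00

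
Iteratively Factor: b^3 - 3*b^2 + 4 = (b + 1)*(b^2 - 4*b + 4) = (b - 2)*(b + 1)*(b - 2)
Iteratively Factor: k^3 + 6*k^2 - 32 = (k + 4)*(k^2 + 2*k - 8) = (k + 4)^2*(k - 2)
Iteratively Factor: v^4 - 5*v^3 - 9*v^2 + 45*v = (v)*(v^3 - 5*v^2 - 9*v + 45) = v*(v + 3)*(v^2 - 8*v + 15) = v*(v - 3)*(v + 3)*(v - 5)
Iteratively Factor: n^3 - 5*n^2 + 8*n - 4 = (n - 1)*(n^2 - 4*n + 4) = (n - 2)*(n - 1)*(n - 2)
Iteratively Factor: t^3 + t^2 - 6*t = (t)*(t^2 + t - 6) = t*(t - 2)*(t + 3)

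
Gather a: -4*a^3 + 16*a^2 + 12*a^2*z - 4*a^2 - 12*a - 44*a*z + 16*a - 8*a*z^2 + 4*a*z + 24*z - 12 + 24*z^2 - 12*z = -4*a^3 + a^2*(12*z + 12) + a*(-8*z^2 - 40*z + 4) + 24*z^2 + 12*z - 12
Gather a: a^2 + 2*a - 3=a^2 + 2*a - 3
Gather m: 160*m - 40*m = 120*m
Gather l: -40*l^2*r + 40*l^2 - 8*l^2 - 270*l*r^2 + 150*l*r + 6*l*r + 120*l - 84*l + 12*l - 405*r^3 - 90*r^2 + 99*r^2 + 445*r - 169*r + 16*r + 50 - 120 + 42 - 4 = l^2*(32 - 40*r) + l*(-270*r^2 + 156*r + 48) - 405*r^3 + 9*r^2 + 292*r - 32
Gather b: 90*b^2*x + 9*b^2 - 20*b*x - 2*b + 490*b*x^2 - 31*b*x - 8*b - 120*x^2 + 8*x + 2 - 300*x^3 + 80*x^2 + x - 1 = b^2*(90*x + 9) + b*(490*x^2 - 51*x - 10) - 300*x^3 - 40*x^2 + 9*x + 1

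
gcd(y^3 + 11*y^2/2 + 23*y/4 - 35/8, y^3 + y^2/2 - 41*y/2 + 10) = y - 1/2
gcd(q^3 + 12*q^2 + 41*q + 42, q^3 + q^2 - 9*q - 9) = q + 3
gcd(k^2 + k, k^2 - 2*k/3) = k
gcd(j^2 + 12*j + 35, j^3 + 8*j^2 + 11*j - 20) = j + 5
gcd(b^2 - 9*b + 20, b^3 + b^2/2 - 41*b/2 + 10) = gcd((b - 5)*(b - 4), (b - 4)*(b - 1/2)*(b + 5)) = b - 4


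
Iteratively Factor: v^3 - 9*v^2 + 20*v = (v - 5)*(v^2 - 4*v) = (v - 5)*(v - 4)*(v)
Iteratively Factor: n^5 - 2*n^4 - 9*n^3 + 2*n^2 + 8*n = (n)*(n^4 - 2*n^3 - 9*n^2 + 2*n + 8) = n*(n - 4)*(n^3 + 2*n^2 - n - 2) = n*(n - 4)*(n + 2)*(n^2 - 1) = n*(n - 4)*(n - 1)*(n + 2)*(n + 1)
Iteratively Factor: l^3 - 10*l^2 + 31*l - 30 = (l - 5)*(l^2 - 5*l + 6) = (l - 5)*(l - 2)*(l - 3)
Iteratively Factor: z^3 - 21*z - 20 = (z + 4)*(z^2 - 4*z - 5) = (z - 5)*(z + 4)*(z + 1)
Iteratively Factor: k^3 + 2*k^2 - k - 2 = (k + 2)*(k^2 - 1) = (k - 1)*(k + 2)*(k + 1)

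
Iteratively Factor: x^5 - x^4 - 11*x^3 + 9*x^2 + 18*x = (x + 3)*(x^4 - 4*x^3 + x^2 + 6*x) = (x - 2)*(x + 3)*(x^3 - 2*x^2 - 3*x) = (x - 2)*(x + 1)*(x + 3)*(x^2 - 3*x) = x*(x - 2)*(x + 1)*(x + 3)*(x - 3)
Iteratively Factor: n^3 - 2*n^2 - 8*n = (n)*(n^2 - 2*n - 8) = n*(n + 2)*(n - 4)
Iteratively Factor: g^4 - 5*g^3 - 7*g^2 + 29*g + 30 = (g - 3)*(g^3 - 2*g^2 - 13*g - 10) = (g - 3)*(g + 2)*(g^2 - 4*g - 5) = (g - 5)*(g - 3)*(g + 2)*(g + 1)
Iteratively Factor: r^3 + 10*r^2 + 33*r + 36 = (r + 4)*(r^2 + 6*r + 9) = (r + 3)*(r + 4)*(r + 3)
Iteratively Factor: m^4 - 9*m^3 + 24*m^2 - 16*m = (m)*(m^3 - 9*m^2 + 24*m - 16) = m*(m - 4)*(m^2 - 5*m + 4) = m*(m - 4)*(m - 1)*(m - 4)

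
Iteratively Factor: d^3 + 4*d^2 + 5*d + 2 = (d + 1)*(d^2 + 3*d + 2) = (d + 1)^2*(d + 2)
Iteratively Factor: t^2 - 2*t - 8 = (t + 2)*(t - 4)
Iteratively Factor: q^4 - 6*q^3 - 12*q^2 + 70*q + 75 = (q - 5)*(q^3 - q^2 - 17*q - 15) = (q - 5)*(q + 3)*(q^2 - 4*q - 5) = (q - 5)^2*(q + 3)*(q + 1)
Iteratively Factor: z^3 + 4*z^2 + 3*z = (z + 1)*(z^2 + 3*z) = (z + 1)*(z + 3)*(z)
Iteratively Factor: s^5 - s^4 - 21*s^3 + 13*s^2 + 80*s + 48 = (s + 4)*(s^4 - 5*s^3 - s^2 + 17*s + 12) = (s + 1)*(s + 4)*(s^3 - 6*s^2 + 5*s + 12) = (s - 3)*(s + 1)*(s + 4)*(s^2 - 3*s - 4) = (s - 4)*(s - 3)*(s + 1)*(s + 4)*(s + 1)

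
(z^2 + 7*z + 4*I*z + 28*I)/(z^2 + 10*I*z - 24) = (z + 7)/(z + 6*I)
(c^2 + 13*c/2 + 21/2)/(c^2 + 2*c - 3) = (c + 7/2)/(c - 1)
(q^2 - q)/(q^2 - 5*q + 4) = q/(q - 4)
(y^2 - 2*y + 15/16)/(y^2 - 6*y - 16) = (-y^2 + 2*y - 15/16)/(-y^2 + 6*y + 16)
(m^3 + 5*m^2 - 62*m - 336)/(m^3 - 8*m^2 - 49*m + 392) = (m + 6)/(m - 7)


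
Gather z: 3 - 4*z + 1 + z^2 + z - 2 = z^2 - 3*z + 2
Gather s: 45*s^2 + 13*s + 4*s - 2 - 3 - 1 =45*s^2 + 17*s - 6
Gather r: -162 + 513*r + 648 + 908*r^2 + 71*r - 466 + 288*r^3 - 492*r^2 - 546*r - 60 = 288*r^3 + 416*r^2 + 38*r - 40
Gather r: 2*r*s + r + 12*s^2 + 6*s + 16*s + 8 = r*(2*s + 1) + 12*s^2 + 22*s + 8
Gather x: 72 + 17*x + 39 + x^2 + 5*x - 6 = x^2 + 22*x + 105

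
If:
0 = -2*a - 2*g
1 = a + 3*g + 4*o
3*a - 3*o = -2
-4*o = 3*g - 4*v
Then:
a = -5/6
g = 5/6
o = -1/6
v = 11/24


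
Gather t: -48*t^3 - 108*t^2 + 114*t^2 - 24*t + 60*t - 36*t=-48*t^3 + 6*t^2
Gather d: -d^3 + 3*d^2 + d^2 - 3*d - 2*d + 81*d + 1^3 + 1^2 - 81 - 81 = -d^3 + 4*d^2 + 76*d - 160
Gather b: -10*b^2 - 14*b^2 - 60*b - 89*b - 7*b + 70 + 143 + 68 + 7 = -24*b^2 - 156*b + 288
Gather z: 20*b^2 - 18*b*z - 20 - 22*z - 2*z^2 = 20*b^2 - 2*z^2 + z*(-18*b - 22) - 20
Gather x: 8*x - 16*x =-8*x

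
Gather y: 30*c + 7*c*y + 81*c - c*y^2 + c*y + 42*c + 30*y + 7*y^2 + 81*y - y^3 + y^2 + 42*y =153*c - y^3 + y^2*(8 - c) + y*(8*c + 153)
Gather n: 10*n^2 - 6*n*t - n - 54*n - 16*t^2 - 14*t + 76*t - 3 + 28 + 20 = 10*n^2 + n*(-6*t - 55) - 16*t^2 + 62*t + 45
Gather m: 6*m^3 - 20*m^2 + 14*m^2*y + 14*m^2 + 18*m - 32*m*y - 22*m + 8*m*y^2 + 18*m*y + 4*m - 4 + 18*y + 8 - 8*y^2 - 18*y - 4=6*m^3 + m^2*(14*y - 6) + m*(8*y^2 - 14*y) - 8*y^2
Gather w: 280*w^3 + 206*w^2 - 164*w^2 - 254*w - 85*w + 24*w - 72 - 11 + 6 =280*w^3 + 42*w^2 - 315*w - 77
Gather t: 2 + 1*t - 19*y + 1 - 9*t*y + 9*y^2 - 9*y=t*(1 - 9*y) + 9*y^2 - 28*y + 3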